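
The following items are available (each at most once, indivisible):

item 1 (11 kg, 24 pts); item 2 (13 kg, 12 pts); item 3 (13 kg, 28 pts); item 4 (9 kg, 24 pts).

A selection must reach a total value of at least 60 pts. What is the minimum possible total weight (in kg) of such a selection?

Subsets with value ≥ 60, sorted by total weight:
- item 1+item 3+item 4: weight 33, value 76
- item 1+item 2+item 4: weight 33, value 60
- item 2+item 3+item 4: weight 35, value 64
Minimum weight: 33 kg.

33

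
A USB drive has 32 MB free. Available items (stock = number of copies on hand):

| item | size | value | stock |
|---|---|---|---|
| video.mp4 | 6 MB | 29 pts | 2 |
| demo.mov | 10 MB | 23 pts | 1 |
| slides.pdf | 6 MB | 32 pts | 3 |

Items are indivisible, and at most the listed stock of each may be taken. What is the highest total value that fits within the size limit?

Best selections within size 32 and stock limits:
- 2×video.mp4 + 3×slides.pdf: size 30, value 154
- 1×video.mp4 + 3×slides.pdf: size 24, value 125
Best: 154 pts.

154 pts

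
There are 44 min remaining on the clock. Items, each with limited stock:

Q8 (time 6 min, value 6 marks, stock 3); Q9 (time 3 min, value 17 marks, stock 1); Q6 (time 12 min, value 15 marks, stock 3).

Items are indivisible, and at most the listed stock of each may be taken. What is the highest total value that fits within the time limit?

62 marks

Top feasible selections:
- 1×Q9 + 3×Q6: time 39, value 62
- 2×Q8 + 1×Q9 + 2×Q6: time 39, value 59
- 1×Q8 + 1×Q9 + 2×Q6: time 33, value 53
- 1×Q8 + 3×Q6: time 42, value 51
Best: 62 marks.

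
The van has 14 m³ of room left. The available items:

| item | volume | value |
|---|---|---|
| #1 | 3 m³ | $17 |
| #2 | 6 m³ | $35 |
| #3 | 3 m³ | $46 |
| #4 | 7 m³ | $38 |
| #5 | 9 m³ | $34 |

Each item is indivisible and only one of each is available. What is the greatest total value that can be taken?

Check high-value combinations within 14 m³:
- #1+#3+#4: volume 3+3+7=13, value 17+46+38=101
- #1+#2+#3: volume 3+6+3=12, value 17+35+46=98
- #3+#4: volume 3+7=10, value 46+38=84
Best: $101.

$101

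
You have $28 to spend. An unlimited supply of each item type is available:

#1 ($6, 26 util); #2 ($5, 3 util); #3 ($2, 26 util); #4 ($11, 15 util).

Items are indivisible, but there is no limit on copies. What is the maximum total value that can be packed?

Best value-per-unit is #3 at 26/2, and filling with it alone uses cost 14×2=28. No mix of the others beats 14×26 = 364.

364 util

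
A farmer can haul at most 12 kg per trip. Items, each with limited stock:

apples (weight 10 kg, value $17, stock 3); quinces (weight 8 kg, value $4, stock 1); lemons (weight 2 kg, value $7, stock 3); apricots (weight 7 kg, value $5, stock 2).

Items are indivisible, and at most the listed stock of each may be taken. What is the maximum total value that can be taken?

Top feasible selections:
- 1×apples + 1×lemons: weight 12, value 24
- 3×lemons: weight 6, value 21
Best: $24.

$24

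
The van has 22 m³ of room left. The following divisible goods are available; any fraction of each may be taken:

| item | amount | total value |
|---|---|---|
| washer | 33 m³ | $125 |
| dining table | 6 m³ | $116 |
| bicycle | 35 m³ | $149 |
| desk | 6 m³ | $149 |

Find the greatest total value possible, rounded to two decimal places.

Take in order of value per unit:
- desk (149/6 per unit): all 6 → value 149, running total 149.00
- dining table (116/6 per unit): all 6 → value 116, running total 265.00
- bicycle (149/35 per unit): 10 of 35 → value 10×149/35 = 42.5714, running total 307.57
Total 307.57.

307.57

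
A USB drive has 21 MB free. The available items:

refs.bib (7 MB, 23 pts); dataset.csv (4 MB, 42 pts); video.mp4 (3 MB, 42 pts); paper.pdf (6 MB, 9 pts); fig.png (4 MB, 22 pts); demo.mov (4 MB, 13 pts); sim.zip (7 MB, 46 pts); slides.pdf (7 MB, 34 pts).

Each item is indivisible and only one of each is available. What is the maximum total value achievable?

164 pts

This is a 0/1 knapsack; check combinations near the capacity.
- dataset.csv+video.mp4+sim.zip+slides.pdf: size 4+3+7+7=21, value 42+42+46+34=164
- refs.bib+dataset.csv+video.mp4+sim.zip: size 7+4+3+7=21, value 23+42+42+46=153
- dataset.csv+video.mp4+fig.png+sim.zip: size 4+3+4+7=18, value 42+42+22+46=152
- video.mp4+fig.png+sim.zip+slides.pdf: size 3+4+7+7=21, value 42+22+46+34=144
- dataset.csv+video.mp4+demo.mov+sim.zip: size 4+3+4+7=18, value 42+42+13+46=143
Best: 164 pts.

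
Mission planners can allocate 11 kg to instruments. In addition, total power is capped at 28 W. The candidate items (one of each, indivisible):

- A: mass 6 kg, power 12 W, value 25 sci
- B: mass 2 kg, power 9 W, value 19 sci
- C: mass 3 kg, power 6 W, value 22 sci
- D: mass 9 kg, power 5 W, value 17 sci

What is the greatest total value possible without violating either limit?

Feasible sets respecting both limits:
- A+B+C: mass 11, power 27, value 66
- A+C: mass 9, power 18, value 47
- A+B: mass 8, power 21, value 44
Best: 66 sci.

66 sci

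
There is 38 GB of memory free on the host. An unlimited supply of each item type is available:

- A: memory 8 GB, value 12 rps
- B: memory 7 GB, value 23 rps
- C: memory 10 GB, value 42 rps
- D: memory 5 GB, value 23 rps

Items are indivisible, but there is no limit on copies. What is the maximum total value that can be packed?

Best value-per-unit is D at 23/5; filling with it alone gives 7×23 = 161.
Optimal mix: 1×B + 6×D → memory 37, value 161.

161 rps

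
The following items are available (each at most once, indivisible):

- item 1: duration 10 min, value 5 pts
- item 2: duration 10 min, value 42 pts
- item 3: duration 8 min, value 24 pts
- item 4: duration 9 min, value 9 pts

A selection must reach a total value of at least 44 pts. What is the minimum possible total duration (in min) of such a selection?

Subsets with value ≥ 44, sorted by total duration:
- item 2+item 3: duration 18, value 66
- item 2+item 4: duration 19, value 51
Minimum duration: 18 min.

18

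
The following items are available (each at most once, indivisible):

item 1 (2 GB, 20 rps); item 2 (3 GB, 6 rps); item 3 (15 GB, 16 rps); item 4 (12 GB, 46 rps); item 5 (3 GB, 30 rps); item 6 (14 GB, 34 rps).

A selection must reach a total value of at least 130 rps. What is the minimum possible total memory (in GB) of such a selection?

31

Subsets with value ≥ 130, sorted by total memory:
- item 1+item 4+item 5+item 6: memory 31, value 130
- item 1+item 2+item 4+item 5+item 6: memory 34, value 136
- item 1+item 3+item 4+item 5+item 6: memory 46, value 146
- item 2+item 3+item 4+item 5+item 6: memory 47, value 132
Minimum memory: 31 GB.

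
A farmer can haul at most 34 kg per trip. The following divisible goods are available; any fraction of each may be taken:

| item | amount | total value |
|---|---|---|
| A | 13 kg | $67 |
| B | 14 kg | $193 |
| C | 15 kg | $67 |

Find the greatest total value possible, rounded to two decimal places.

Take in order of value per unit:
- B (193/14 per unit): all 14 → value 193, running total 193.00
- A (67/13 per unit): all 13 → value 67, running total 260.00
- C (67/15 per unit): 7 of 15 → value 7×67/15 = 31.2667, running total 291.27
Total 291.27.

291.27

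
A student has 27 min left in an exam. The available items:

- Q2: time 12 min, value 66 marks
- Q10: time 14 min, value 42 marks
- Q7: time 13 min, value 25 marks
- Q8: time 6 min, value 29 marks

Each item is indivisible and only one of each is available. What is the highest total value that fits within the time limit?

108 marks

Check high-value combinations within 27 min:
- Q2+Q10: time 12+14=26, value 66+42=108
- Q2+Q8: time 12+6=18, value 66+29=95
- Q2+Q7: time 12+13=25, value 66+25=91
- Q10+Q8: time 14+6=20, value 42+29=71
- Q10+Q7: time 14+13=27, value 42+25=67
Best: 108 marks.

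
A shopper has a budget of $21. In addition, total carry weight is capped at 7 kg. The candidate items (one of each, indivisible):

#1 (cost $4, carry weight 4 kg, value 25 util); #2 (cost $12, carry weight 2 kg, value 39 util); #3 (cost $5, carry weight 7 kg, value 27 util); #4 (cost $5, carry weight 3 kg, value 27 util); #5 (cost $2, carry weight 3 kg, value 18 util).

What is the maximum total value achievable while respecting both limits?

66 util

Feasible sets respecting both limits:
- #2+#4: cost 17, carry weight 5, value 66
- #1+#2: cost 16, carry weight 6, value 64
- #2+#5: cost 14, carry weight 5, value 57
Best: 66 util.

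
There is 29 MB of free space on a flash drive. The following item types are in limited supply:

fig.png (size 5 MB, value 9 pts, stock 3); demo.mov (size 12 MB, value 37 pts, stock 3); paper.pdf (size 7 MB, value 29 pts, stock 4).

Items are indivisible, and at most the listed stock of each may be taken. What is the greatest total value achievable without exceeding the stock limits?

Best selections within size 29 and stock limits:
- 4×paper.pdf: size 28, value 116
- 1×fig.png + 3×paper.pdf: size 26, value 96
- 1×demo.mov + 2×paper.pdf: size 26, value 95
Best: 116 pts.

116 pts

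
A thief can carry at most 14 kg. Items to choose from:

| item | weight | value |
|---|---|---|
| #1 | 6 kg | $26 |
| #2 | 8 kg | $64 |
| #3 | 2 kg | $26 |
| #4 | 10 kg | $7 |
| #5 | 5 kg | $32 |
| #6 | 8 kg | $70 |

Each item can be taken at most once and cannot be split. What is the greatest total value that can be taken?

$102

Check high-value combinations within 14 kg:
- #5+#6: weight 5+8=13, value 32+70=102
- #3+#6: weight 2+8=10, value 26+70=96
- #2+#5: weight 8+5=13, value 64+32=96
- #1+#6: weight 6+8=14, value 26+70=96
Best: $102.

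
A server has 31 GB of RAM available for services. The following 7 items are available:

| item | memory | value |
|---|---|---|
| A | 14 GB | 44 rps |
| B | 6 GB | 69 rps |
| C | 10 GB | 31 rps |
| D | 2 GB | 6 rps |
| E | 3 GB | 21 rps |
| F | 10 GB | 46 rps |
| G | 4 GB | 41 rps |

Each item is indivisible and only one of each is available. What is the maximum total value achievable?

187 rps

Check high-value combinations within 31 GB:
- B+C+F+G: memory 6+10+10+4=30, value 69+31+46+41=187
- B+D+E+F+G: memory 6+2+3+10+4=25, value 69+6+21+46+41=183
- A+B+D+E+G: memory 14+6+2+3+4=29, value 44+69+6+21+41=181
- B+E+F+G: memory 6+3+10+4=23, value 69+21+46+41=177
Best: 187 rps.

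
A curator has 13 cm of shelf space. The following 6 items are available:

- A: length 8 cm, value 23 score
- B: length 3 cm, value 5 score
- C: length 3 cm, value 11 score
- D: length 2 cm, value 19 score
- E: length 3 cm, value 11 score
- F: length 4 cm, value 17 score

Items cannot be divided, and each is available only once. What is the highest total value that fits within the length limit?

58 score

Check high-value combinations within 13 cm:
- C+D+E+F: length 3+2+3+4=12, value 11+19+11+17=58
- A+C+D: length 8+3+2=13, value 23+11+19=53
- A+D+E: length 8+2+3=13, value 23+19+11=53
- B+C+D+F: length 3+3+2+4=12, value 5+11+19+17=52
Best: 58 score.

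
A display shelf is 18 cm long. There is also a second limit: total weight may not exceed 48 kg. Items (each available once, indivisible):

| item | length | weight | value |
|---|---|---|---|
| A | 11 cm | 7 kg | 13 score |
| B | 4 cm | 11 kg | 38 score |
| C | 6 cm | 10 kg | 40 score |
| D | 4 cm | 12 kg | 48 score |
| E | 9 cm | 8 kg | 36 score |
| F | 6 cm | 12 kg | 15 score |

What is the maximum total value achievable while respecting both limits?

Feasible sets respecting both limits:
- B+C+D: length 14, weight 33, value 126
- B+D+E: length 17, weight 31, value 122
- C+D+F: length 16, weight 34, value 103
- B+D+F: length 14, weight 35, value 101
Best: 126 score.

126 score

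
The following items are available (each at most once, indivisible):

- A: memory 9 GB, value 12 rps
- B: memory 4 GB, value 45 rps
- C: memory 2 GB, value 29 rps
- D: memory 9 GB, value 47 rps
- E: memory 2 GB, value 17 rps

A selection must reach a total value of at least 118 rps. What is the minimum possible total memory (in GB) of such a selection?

Subsets with value ≥ 118, sorted by total memory:
- B+C+D: memory 15, value 121
- B+C+D+E: memory 17, value 138
Minimum memory: 15 GB.

15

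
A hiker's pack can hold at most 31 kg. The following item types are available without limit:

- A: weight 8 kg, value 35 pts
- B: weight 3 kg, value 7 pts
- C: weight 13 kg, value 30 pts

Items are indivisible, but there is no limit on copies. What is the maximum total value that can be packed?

119 pts

Best value-per-unit is A at 35/8; filling with it alone gives 3×35 = 105.
Optimal mix: 3×A + 2×B → weight 30, value 119.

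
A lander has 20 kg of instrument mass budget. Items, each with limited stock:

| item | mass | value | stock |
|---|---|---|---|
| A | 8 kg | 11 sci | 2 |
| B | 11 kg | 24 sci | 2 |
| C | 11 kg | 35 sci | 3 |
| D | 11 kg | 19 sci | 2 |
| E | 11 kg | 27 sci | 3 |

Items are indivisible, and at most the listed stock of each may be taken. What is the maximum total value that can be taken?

46 sci

Top feasible selections:
- 1×A + 1×C: mass 19, value 46
- 1×A + 1×E: mass 19, value 38
- 1×C: mass 11, value 35
Best: 46 sci.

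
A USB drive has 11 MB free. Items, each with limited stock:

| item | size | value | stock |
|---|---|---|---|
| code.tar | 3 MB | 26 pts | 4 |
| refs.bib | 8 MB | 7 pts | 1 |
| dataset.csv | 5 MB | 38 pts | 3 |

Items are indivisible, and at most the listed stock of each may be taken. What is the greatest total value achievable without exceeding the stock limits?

90 pts

Top feasible selections:
- 2×code.tar + 1×dataset.csv: size 11, value 90
- 3×code.tar: size 9, value 78
Best: 90 pts.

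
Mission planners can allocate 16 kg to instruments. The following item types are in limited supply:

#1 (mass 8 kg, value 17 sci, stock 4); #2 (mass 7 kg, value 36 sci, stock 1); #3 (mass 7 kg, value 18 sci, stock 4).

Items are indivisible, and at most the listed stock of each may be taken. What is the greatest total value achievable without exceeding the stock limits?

Top feasible selections:
- 1×#2 + 1×#3: mass 14, value 54
- 1×#1 + 1×#2: mass 15, value 53
- 1×#2: mass 7, value 36
Best: 54 sci.

54 sci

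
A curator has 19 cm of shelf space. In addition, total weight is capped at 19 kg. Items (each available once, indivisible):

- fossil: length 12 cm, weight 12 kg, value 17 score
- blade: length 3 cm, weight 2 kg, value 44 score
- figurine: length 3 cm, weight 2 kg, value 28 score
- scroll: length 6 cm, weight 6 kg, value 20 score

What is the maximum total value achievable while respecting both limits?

Feasible sets respecting both limits:
- blade+figurine+scroll: length 12, weight 10, value 92
- fossil+blade+figurine: length 18, weight 16, value 89
- blade+figurine: length 6, weight 4, value 72
Best: 92 score.

92 score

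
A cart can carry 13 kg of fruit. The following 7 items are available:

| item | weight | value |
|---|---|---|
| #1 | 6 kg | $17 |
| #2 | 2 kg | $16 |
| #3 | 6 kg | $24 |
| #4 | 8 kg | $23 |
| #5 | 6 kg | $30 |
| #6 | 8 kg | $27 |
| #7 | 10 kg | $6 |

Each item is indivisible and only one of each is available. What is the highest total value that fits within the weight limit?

$54

Check high-value combinations within 13 kg:
- #3+#5: weight 6+6=12, value 24+30=54
- #1+#5: weight 6+6=12, value 17+30=47
- #2+#5: weight 2+6=8, value 16+30=46
- #2+#6: weight 2+8=10, value 16+27=43
- #1+#3: weight 6+6=12, value 17+24=41
Best: $54.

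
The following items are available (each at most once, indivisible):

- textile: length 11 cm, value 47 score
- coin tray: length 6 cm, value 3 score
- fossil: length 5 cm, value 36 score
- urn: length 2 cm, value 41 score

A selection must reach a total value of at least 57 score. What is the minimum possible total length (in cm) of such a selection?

7

Subsets with value ≥ 57, sorted by total length:
- fossil+urn: length 7, value 77
- textile+urn: length 13, value 88
Minimum length: 7 cm.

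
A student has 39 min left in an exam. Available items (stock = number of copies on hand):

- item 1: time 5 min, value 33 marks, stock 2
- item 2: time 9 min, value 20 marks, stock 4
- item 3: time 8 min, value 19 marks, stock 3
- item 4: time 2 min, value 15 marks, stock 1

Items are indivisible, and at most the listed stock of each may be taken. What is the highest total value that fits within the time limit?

141 marks

Best selections within time 39 and stock limits:
- 2×item 1 + 3×item 2 + 1×item 4: time 39, value 141
- 2×item 1 + 2×item 2 + 1×item 3 + 1×item 4: time 38, value 140
Best: 141 marks.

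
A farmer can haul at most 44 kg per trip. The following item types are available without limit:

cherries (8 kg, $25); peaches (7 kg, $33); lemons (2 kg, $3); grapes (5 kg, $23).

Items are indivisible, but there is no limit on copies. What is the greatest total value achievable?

$204

Best value-per-unit is peaches at 33/7; filling with it alone gives 6×33 = 198.
Optimal mix: 2×peaches + 6×grapes → weight 44, value 204.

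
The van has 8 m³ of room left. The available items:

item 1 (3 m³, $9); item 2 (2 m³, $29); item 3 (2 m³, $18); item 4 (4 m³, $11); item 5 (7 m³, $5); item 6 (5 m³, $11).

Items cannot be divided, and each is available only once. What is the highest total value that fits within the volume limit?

This is a 0/1 knapsack; check combinations near the capacity.
- item 2+item 3+item 4: volume 2+2+4=8, value 29+18+11=58
- item 1+item 2+item 3: volume 3+2+2=7, value 9+29+18=56
- item 2+item 3: volume 2+2=4, value 29+18=47
- item 2+item 4: volume 2+4=6, value 29+11=40
- item 2+item 6: volume 2+5=7, value 29+11=40
Best: $58.

$58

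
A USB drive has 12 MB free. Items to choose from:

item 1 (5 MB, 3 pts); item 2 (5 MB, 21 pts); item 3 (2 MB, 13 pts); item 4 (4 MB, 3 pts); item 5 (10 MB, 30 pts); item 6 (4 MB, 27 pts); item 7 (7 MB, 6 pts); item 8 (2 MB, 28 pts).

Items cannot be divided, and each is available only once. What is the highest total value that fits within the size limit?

Check high-value combinations within 12 MB:
- item 2+item 6+item 8: size 5+4+2=11, value 21+27+28=76
- item 3+item 4+item 6+item 8: size 2+4+4+2=12, value 13+3+27+28=71
- item 3+item 6+item 8: size 2+4+2=8, value 13+27+28=68
- item 2+item 3+item 8: size 5+2+2=9, value 21+13+28=62
- item 2+item 3+item 6: size 5+2+4=11, value 21+13+27=61
Best: 76 pts.

76 pts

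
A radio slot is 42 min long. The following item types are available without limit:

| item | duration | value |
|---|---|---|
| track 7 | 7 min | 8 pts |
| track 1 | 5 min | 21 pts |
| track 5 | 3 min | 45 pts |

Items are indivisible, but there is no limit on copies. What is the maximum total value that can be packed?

630 pts

Best value-per-unit is track 5 at 45/3, and filling with it alone uses duration 14×3=42. No mix of the others beats 14×45 = 630.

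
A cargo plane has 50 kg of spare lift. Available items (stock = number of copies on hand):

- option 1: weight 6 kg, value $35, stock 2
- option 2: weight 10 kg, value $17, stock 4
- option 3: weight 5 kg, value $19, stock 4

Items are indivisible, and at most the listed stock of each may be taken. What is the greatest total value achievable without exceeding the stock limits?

Top feasible selections:
- 2×option 1 + 1×option 2 + 4×option 3: weight 42, value 163
- 2×option 1 + 2×option 2 + 3×option 3: weight 47, value 161
- 2×option 1 + 4×option 3: weight 32, value 146
- 1×option 1 + 2×option 2 + 4×option 3: weight 46, value 145
Best: $163.

$163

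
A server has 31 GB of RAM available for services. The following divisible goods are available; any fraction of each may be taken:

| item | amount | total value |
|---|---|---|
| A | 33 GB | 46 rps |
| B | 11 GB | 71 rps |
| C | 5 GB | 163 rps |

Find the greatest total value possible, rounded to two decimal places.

Take in order of value per unit:
- C (163/5 per unit): all 5 → value 163, running total 163.00
- B (71/11 per unit): all 11 → value 71, running total 234.00
- A (46/33 per unit): 15 of 33 → value 15×46/33 = 20.9091, running total 254.91
Total 254.91.

254.91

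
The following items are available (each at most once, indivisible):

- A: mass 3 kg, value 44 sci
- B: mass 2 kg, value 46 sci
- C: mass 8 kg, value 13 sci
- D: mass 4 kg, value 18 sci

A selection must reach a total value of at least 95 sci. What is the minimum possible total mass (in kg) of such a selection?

9

Subsets with value ≥ 95, sorted by total mass:
- A+B+D: mass 9, value 108
- A+B+C: mass 13, value 103
- A+B+C+D: mass 17, value 121
Minimum mass: 9 kg.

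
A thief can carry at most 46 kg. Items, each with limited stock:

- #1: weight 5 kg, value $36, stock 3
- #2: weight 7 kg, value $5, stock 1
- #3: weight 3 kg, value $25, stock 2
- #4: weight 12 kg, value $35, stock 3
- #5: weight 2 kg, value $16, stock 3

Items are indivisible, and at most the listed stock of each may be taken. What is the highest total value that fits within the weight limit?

$246

Top feasible selections:
- 3×#1 + 1×#2 + 2×#3 + 1×#4 + 3×#5: weight 46, value 246
- 3×#1 + 2×#3 + 1×#4 + 3×#5: weight 39, value 241
- 2×#1 + 2×#3 + 2×#4 + 3×#5: weight 46, value 240
Best: $246.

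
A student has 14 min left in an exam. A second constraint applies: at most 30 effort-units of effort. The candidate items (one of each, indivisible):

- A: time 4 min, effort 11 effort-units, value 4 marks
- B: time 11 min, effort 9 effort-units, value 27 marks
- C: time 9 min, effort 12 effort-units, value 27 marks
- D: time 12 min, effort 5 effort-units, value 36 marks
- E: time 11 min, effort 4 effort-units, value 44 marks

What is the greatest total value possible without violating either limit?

44 marks

Feasible sets respecting both limits:
- E: time 11, effort 4, value 44
- D: time 12, effort 5, value 36
- A+C: time 13, effort 23, value 31
- B: time 11, effort 9, value 27
Best: 44 marks.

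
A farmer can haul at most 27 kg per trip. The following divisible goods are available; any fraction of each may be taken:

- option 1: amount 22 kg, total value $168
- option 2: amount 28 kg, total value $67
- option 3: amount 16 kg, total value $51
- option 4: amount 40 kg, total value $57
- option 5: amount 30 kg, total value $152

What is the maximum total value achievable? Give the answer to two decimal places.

Take in order of value per unit:
- option 1 (168/22 per unit): all 22 → value 168, running total 168.00
- option 5 (152/30 per unit): 5 of 30 → value 5×152/30 = 25.3333, running total 193.33
Total 193.33.

193.33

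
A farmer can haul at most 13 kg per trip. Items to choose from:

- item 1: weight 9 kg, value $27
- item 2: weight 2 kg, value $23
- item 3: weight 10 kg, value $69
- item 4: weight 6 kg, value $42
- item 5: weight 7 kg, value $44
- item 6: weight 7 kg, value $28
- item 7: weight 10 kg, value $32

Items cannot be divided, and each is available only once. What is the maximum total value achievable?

Check high-value combinations within 13 kg:
- item 2+item 3: weight 2+10=12, value 23+69=92
- item 4+item 5: weight 6+7=13, value 42+44=86
- item 4+item 6: weight 6+7=13, value 42+28=70
- item 3: weight 10, value 69
Best: $92.

$92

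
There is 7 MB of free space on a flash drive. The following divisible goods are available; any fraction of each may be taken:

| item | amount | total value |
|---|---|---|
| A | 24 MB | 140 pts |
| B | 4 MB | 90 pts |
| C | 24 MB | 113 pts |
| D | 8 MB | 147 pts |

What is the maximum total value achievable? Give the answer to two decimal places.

145.13

Take in order of value per unit:
- B (90/4 per unit): all 4 → value 90, running total 90.00
- D (147/8 per unit): 3 of 8 → value 3×147/8 = 55.1250, running total 145.13
Total 145.13.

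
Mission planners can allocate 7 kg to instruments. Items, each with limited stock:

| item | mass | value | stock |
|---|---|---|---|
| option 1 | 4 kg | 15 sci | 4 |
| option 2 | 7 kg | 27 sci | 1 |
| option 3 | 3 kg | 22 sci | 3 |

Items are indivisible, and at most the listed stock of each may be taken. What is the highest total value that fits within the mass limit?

44 sci

Best selections within mass 7 and stock limits:
- 2×option 3: mass 6, value 44
- 1×option 1 + 1×option 3: mass 7, value 37
- 1×option 2: mass 7, value 27
- 1×option 3: mass 3, value 22
Best: 44 sci.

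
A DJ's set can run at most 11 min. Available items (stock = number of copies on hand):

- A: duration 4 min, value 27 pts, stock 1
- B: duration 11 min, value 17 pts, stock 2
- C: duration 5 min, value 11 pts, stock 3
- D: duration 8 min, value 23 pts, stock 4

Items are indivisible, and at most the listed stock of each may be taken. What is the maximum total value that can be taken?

Best selections within duration 11 and stock limits:
- 1×A + 1×C: duration 9, value 38
- 1×A: duration 4, value 27
- 1×D: duration 8, value 23
- 2×C: duration 10, value 22
Best: 38 pts.

38 pts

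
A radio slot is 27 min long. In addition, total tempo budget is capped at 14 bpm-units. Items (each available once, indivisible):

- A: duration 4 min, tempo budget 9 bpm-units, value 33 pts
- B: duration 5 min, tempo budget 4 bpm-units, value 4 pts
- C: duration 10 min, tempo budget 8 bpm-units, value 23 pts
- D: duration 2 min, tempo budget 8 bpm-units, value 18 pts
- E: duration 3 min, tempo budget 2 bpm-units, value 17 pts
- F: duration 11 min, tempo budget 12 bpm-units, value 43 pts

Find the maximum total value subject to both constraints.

Feasible sets respecting both limits:
- E+F: duration 14, tempo budget 14, value 60
- A+E: duration 7, tempo budget 11, value 50
- B+C+E: duration 18, tempo budget 14, value 44
- F: duration 11, tempo budget 12, value 43
Best: 60 pts.

60 pts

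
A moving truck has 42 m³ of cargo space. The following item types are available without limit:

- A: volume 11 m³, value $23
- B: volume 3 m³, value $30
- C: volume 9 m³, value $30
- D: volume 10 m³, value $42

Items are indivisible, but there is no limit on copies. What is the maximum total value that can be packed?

$420

Best value-per-unit is B at 30/3, and filling with it alone uses volume 14×3=42. No mix of the others beats 14×30 = 420.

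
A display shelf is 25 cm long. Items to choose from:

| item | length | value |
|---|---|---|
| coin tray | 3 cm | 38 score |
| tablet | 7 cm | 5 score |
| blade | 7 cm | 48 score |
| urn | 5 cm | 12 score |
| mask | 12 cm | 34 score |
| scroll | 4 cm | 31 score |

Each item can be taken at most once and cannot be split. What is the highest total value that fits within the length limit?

This is a 0/1 knapsack; check combinations near the capacity.
- coin tray+blade+urn+scroll: length 3+7+5+4=19, value 38+48+12+31=129
- coin tray+tablet+blade+scroll: length 3+7+7+4=21, value 38+5+48+31=122
- coin tray+blade+mask: length 3+7+12=22, value 38+48+34=120
- coin tray+blade+scroll: length 3+7+4=14, value 38+48+31=117
Best: 129 score.

129 score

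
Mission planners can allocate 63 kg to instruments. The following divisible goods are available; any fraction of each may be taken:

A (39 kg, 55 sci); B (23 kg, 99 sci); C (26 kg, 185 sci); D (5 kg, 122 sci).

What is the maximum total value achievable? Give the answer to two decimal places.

418.69

Take in order of value per unit:
- D (122/5 per unit): all 5 → value 122, running total 122.00
- C (185/26 per unit): all 26 → value 185, running total 307.00
- B (99/23 per unit): all 23 → value 99, running total 406.00
- A (55/39 per unit): 9 of 39 → value 9×55/39 = 12.6923, running total 418.69
Total 418.69.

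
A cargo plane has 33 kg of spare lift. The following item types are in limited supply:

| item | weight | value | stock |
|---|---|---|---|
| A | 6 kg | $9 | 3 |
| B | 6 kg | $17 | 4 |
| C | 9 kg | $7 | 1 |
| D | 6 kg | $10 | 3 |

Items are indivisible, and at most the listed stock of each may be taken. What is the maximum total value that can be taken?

$78

Best selections within weight 33 and stock limits:
- 4×B + 1×D: weight 30, value 78
- 1×A + 4×B: weight 30, value 77
- 4×B + 1×C: weight 33, value 75
- 3×B + 2×D: weight 30, value 71
Best: $78.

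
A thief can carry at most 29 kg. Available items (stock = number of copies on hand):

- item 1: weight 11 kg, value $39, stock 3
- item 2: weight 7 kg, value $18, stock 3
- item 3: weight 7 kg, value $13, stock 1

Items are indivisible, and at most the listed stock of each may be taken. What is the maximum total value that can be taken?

Best selections within weight 29 and stock limits:
- 2×item 1 + 1×item 2: weight 29, value 96
- 2×item 1 + 1×item 3: weight 29, value 91
- 2×item 1: weight 22, value 78
Best: $96.

$96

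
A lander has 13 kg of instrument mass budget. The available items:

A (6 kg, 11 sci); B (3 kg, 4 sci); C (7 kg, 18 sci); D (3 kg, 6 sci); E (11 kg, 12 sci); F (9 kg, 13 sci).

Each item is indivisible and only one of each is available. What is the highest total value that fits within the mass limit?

Check high-value combinations within 13 kg:
- A+C: mass 6+7=13, value 11+18=29
- B+C+D: mass 3+7+3=13, value 4+18+6=28
- C+D: mass 7+3=10, value 18+6=24
- B+C: mass 3+7=10, value 4+18=22
- A+B+D: mass 6+3+3=12, value 11+4+6=21
Best: 29 sci.

29 sci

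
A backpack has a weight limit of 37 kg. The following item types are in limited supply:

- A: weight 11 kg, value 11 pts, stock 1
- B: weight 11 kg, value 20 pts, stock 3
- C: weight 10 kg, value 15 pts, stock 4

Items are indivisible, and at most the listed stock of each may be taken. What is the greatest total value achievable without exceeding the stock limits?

Top feasible selections:
- 3×B: weight 33, value 60
- 2×B + 1×C: weight 32, value 55
- 1×A + 2×B: weight 33, value 51
- 1×B + 2×C: weight 31, value 50
Best: 60 pts.

60 pts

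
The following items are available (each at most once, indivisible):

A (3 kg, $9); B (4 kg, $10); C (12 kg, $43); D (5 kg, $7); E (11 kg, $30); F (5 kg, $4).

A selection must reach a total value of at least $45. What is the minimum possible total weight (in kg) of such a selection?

Subsets with value ≥ 45, sorted by total weight:
- A+C: weight 15, value 52
- B+C: weight 16, value 53
- C+D: weight 17, value 50
Minimum weight: 15 kg.

15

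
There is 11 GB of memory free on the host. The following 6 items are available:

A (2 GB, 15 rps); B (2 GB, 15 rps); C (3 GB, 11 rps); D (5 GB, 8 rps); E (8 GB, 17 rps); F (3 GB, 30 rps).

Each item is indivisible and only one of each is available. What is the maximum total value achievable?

Check high-value combinations within 11 GB:
- A+B+C+F: memory 2+2+3+3=10, value 15+15+11+30=71
- A+B+F: memory 2+2+3=7, value 15+15+30=60
- A+C+F: memory 2+3+3=8, value 15+11+30=56
- B+C+F: memory 2+3+3=8, value 15+11+30=56
- A+D+F: memory 2+5+3=10, value 15+8+30=53
Best: 71 rps.

71 rps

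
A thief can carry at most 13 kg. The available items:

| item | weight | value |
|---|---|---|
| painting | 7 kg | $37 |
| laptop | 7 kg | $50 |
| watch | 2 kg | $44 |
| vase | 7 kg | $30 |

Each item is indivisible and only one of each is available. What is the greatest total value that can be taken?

Check high-value combinations within 13 kg:
- laptop+watch: weight 7+2=9, value 50+44=94
- painting+watch: weight 7+2=9, value 37+44=81
- watch+vase: weight 2+7=9, value 44+30=74
Best: $94.

$94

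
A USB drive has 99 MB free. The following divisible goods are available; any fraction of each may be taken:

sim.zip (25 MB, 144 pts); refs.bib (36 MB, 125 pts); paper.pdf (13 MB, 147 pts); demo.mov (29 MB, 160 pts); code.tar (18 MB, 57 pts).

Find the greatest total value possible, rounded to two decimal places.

Take in order of value per unit:
- paper.pdf (147/13 per unit): all 13 → value 147, running total 147.00
- sim.zip (144/25 per unit): all 25 → value 144, running total 291.00
- demo.mov (160/29 per unit): all 29 → value 160, running total 451.00
- refs.bib (125/36 per unit): 32 of 36 → value 32×125/36 = 111.1111, running total 562.11
Total 562.11.

562.11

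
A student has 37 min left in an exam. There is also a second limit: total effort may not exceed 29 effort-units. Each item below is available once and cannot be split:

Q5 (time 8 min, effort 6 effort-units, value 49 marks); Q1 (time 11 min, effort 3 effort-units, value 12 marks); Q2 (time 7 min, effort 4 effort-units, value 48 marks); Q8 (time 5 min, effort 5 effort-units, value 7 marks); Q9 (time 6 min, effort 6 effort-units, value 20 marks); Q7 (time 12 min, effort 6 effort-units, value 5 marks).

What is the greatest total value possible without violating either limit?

Feasible sets respecting both limits:
- Q5+Q1+Q2+Q8+Q9: time 37, effort 24, value 136
- Q5+Q1+Q2+Q9: time 32, effort 19, value 129
- Q5+Q2+Q8+Q9: time 26, effort 21, value 124
Best: 136 marks.

136 marks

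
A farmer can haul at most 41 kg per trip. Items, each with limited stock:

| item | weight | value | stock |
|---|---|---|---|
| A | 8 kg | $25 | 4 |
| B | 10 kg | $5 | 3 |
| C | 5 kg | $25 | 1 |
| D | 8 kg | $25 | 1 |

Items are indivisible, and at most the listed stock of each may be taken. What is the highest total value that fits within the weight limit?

Top feasible selections:
- 3×A + 1×C + 1×D: weight 37, value 125
- 4×A + 1×C: weight 37, value 125
Best: $125.

$125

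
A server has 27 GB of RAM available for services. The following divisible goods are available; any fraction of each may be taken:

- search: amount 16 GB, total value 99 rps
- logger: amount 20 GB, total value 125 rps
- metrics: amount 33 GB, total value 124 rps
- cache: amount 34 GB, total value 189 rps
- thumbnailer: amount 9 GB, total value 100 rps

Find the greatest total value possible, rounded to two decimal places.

Take in order of value per unit:
- thumbnailer (100/9 per unit): all 9 → value 100, running total 100.00
- logger (125/20 per unit): 18 of 20 → value 18×125/20 = 112.5000, running total 212.50
Total 212.50.

212.50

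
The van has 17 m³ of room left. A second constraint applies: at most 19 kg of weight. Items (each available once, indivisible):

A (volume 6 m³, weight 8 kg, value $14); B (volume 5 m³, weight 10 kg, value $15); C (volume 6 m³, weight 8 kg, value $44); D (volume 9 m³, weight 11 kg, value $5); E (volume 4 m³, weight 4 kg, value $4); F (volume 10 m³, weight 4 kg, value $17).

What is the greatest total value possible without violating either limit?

$61

Feasible sets respecting both limits:
- C+F: volume 16, weight 12, value 61
- B+C: volume 11, weight 18, value 59
- A+C: volume 12, weight 16, value 58
Best: $61.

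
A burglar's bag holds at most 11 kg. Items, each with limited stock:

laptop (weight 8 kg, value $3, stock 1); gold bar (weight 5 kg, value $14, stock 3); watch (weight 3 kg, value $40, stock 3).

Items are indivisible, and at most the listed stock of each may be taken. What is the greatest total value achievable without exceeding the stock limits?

$120

Top feasible selections:
- 3×watch: weight 9, value 120
- 1×gold bar + 2×watch: weight 11, value 94
- 2×watch: weight 6, value 80
- 1×gold bar + 1×watch: weight 8, value 54
Best: $120.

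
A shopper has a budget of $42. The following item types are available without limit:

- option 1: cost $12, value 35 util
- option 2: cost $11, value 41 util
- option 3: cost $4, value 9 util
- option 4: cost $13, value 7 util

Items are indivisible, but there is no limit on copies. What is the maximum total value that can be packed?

141 util

Best value-per-unit is option 2 at 41/11; filling with it alone gives 3×41 = 123.
Optimal mix: 3×option 2 + 2×option 3 → cost 41, value 141.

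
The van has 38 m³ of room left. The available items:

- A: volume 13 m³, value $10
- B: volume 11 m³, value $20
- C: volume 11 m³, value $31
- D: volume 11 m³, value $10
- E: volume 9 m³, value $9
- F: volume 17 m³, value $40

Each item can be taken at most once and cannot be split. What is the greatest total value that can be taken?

This is a 0/1 knapsack; check combinations near the capacity.
- C+E+F: volume 11+9+17=37, value 31+9+40=80
- C+F: volume 11+17=28, value 31+40=71
- B+E+F: volume 11+9+17=37, value 20+9+40=69
- B+C+D: volume 11+11+11=33, value 20+31+10=61
Best: $80.

$80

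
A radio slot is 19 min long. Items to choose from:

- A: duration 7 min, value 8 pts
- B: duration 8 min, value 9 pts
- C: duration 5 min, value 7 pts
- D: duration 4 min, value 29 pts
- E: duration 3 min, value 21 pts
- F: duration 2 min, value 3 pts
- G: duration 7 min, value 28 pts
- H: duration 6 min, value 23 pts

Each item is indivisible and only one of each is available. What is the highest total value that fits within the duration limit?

Check high-value combinations within 19 min:
- C+D+E+G: duration 5+4+3+7=19, value 7+29+21+28=85
- D+F+G+H: duration 4+2+7+6=19, value 29+3+28+23=83
- D+E+F+G: duration 4+3+2+7=16, value 29+21+3+28=81
Best: 85 pts.

85 pts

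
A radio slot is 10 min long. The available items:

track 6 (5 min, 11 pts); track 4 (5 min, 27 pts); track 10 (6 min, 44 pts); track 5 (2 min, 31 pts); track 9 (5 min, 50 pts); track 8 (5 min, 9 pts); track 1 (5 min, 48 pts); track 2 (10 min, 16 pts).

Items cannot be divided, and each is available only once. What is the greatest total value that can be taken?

98 pts

Check high-value combinations within 10 min:
- track 9+track 1: duration 5+5=10, value 50+48=98
- track 5+track 9: duration 2+5=7, value 31+50=81
- track 5+track 1: duration 2+5=7, value 31+48=79
- track 4+track 9: duration 5+5=10, value 27+50=77
Best: 98 pts.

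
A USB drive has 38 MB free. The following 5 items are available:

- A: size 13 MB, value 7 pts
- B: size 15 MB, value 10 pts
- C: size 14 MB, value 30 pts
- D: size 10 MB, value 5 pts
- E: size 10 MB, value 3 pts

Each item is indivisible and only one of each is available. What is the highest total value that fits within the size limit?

This is a 0/1 knapsack; check combinations near the capacity.
- A+C+D: size 13+14+10=37, value 7+30+5=42
- B+C: size 15+14=29, value 10+30=40
- A+C+E: size 13+14+10=37, value 7+30+3=40
- C+D+E: size 14+10+10=34, value 30+5+3=38
- A+C: size 13+14=27, value 7+30=37
Best: 42 pts.

42 pts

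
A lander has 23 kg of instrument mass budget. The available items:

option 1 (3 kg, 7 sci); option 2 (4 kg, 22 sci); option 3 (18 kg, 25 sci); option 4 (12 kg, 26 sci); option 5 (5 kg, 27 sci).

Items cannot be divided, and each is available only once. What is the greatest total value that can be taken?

75 sci

Check high-value combinations within 23 kg:
- option 2+option 4+option 5: mass 4+12+5=21, value 22+26+27=75
- option 1+option 4+option 5: mass 3+12+5=20, value 7+26+27=60
- option 1+option 2+option 5: mass 3+4+5=12, value 7+22+27=56
- option 1+option 2+option 4: mass 3+4+12=19, value 7+22+26=55
- option 4+option 5: mass 12+5=17, value 26+27=53
Best: 75 sci.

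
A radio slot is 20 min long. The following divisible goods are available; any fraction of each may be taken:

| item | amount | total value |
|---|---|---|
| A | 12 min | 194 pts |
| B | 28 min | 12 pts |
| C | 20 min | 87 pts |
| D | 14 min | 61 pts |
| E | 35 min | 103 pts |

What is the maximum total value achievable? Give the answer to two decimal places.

228.86

Take in order of value per unit:
- A (194/12 per unit): all 12 → value 194, running total 194.00
- D (61/14 per unit): 8 of 14 → value 8×61/14 = 34.8571, running total 228.86
Total 228.86.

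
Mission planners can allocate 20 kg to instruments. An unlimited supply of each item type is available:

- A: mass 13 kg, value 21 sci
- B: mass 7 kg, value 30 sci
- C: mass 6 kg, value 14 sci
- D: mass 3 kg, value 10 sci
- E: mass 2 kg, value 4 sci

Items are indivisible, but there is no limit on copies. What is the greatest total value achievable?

80 sci

Best value-per-unit is B at 30/7; filling with it alone gives 2×30 = 60.
Optimal mix: 2×B + 2×D → mass 20, value 80.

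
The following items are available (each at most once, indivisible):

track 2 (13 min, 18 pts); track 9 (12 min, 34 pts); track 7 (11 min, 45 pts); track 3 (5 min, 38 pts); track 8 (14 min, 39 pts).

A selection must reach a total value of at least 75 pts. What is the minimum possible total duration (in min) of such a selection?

Subsets with value ≥ 75, sorted by total duration:
- track 7+track 3: duration 16, value 83
- track 3+track 8: duration 19, value 77
Minimum duration: 16 min.

16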